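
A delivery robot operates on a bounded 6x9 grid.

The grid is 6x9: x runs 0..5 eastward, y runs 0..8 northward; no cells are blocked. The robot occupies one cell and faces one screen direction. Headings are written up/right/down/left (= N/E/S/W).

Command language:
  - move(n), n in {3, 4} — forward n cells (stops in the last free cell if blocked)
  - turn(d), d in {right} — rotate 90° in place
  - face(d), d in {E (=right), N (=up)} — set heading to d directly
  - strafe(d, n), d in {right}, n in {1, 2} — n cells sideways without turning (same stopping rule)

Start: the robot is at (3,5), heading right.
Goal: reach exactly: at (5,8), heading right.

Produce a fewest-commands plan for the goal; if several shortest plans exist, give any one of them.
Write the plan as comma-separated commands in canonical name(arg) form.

initial: at (3,5), heading right
step 1 (move(3)): at (5,5), heading right
step 2 (face(N)): at (5,5), heading up
step 3 (move(3)): at (5,8), heading up
step 4 (face(E)): at (5,8), heading right
no 3-step plan works, so 4 is optimal.

move(3), face(N), move(3), face(E)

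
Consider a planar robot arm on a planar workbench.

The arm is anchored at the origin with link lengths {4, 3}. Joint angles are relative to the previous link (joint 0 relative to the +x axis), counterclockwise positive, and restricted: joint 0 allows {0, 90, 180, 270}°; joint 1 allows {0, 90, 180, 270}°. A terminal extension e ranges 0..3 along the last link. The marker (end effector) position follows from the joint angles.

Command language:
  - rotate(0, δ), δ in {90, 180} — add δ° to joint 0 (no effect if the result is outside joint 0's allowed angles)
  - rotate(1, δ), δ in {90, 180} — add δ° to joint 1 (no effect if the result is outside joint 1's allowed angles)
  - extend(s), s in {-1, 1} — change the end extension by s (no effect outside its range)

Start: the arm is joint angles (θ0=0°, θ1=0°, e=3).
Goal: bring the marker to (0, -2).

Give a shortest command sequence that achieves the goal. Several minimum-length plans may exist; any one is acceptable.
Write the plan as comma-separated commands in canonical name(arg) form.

from: joint angles (θ0=0°, θ1=0°, e=3)
[1] after rotate(1, 180): joint angles (θ0=0°, θ1=180°, e=3)
[2] after rotate(0, 90): joint angles (θ0=90°, θ1=180°, e=3)
minimal: 2 command(s), checked below 2.

rotate(1, 180), rotate(0, 90)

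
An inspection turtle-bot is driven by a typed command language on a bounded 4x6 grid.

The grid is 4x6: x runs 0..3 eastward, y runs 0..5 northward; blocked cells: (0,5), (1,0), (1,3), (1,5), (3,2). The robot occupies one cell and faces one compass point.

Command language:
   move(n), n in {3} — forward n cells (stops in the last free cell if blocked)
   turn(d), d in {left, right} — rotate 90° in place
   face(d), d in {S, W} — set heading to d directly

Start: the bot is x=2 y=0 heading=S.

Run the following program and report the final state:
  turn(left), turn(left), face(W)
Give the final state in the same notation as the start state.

start: x=2 y=0 heading=S
t=1 turn(left) ⇒ x=2 y=0 heading=E
t=2 turn(left) ⇒ x=2 y=0 heading=N
t=3 face(W) ⇒ x=2 y=0 heading=W

x=2 y=0 heading=W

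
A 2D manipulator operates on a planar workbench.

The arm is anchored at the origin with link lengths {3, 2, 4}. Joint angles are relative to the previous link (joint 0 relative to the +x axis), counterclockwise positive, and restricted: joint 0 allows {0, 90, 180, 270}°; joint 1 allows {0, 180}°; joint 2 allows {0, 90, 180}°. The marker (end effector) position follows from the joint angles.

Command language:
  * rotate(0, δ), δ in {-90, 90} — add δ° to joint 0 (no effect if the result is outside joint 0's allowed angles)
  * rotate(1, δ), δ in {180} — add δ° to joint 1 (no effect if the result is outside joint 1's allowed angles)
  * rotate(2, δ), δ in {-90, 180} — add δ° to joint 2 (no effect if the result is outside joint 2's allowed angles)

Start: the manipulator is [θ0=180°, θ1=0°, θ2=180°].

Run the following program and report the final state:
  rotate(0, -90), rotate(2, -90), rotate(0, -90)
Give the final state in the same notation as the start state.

t0: [θ0=180°, θ1=0°, θ2=180°]
[1] after rotate(0, -90): [θ0=90°, θ1=0°, θ2=180°]
[2] after rotate(2, -90): [θ0=90°, θ1=0°, θ2=90°]
[3] after rotate(0, -90): [θ0=0°, θ1=0°, θ2=90°]

[θ0=0°, θ1=0°, θ2=90°]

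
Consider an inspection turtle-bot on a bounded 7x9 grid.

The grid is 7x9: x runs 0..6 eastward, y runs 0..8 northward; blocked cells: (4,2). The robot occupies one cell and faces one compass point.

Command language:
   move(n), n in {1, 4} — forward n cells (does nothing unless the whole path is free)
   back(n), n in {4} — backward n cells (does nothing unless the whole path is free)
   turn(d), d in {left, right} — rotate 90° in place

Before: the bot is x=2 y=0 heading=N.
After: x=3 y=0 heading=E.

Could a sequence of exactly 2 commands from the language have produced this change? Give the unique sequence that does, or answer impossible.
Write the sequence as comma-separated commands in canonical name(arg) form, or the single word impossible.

turn(right), move(1)

key: cell and facing (now E) both changed — the 2 commands mix motion and turning
start: x=2 y=0 heading=N
t=1 turn(right) ⇒ x=2 y=0 heading=E
t=2 move(1) ⇒ x=3 y=0 heading=E
uniquely the one of 25 2-step routes that fits.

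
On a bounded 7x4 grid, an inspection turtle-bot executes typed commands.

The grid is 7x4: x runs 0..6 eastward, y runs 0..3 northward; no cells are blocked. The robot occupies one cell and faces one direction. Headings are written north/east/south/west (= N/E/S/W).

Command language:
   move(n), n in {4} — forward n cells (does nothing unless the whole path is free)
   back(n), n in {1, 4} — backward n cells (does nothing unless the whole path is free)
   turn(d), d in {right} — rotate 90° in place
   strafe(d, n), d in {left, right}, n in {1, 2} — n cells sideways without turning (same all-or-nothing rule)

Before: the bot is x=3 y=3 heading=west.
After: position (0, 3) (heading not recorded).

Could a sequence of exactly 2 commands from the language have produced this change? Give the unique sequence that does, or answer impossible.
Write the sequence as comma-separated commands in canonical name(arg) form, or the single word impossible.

back(1), move(4)

key: order matters: swapping back(1) and move(4) lands elsewhere
begin: x=3 y=3 heading=west
t=1 back(1) ⇒ x=4 y=3 heading=west
t=2 move(4) ⇒ x=0 y=3 heading=west
uniquely the one of 64 2-step routes that fits.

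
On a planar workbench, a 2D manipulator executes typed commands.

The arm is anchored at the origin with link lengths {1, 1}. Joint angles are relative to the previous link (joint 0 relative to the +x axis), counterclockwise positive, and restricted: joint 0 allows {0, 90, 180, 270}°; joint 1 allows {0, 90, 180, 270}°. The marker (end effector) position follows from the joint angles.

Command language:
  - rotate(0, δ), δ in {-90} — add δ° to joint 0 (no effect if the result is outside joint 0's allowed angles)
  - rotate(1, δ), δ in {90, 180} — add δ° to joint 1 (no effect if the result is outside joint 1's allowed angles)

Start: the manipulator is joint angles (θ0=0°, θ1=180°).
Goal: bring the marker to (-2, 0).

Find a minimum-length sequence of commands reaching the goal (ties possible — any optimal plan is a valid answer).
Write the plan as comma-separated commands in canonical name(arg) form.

rotate(1, 180), rotate(0, -90), rotate(0, -90)

begin: joint angles (θ0=0°, θ1=180°)
t=1 rotate(1, 180) ⇒ joint angles (θ0=0°, θ1=0°)
t=2 rotate(0, -90) ⇒ joint angles (θ0=270°, θ1=0°)
t=3 rotate(0, -90) ⇒ joint angles (θ0=180°, θ1=0°)
nothing shorter than 3 reaches the goal.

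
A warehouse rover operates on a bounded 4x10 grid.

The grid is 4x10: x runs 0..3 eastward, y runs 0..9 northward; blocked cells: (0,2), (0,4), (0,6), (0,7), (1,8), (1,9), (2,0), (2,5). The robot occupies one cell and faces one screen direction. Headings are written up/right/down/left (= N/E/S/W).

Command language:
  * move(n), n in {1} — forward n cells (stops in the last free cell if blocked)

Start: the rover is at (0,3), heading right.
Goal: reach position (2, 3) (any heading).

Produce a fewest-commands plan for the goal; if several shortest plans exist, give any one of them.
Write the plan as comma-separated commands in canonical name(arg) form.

move(1), move(1)

initial: at (0,3), heading right
[1] after move(1): at (1,3), heading right
[2] after move(1): at (2,3), heading right
minimal: 2 command(s), checked below 2.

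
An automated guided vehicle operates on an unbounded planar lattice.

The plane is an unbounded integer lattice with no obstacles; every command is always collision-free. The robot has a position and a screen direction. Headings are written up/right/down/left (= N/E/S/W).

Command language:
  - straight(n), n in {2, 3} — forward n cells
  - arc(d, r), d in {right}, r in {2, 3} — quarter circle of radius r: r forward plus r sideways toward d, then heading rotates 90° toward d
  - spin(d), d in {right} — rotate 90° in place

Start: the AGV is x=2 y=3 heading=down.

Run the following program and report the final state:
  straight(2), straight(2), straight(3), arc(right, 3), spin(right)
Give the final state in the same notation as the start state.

x=-1 y=-7 heading=up

t0: x=2 y=3 heading=down
step 1 (straight(2)): x=2 y=1 heading=down
step 2 (straight(2)): x=2 y=-1 heading=down
step 3 (straight(3)): x=2 y=-4 heading=down
step 4 (arc(right, 3)): x=-1 y=-7 heading=left
step 5 (spin(right)): x=-1 y=-7 heading=up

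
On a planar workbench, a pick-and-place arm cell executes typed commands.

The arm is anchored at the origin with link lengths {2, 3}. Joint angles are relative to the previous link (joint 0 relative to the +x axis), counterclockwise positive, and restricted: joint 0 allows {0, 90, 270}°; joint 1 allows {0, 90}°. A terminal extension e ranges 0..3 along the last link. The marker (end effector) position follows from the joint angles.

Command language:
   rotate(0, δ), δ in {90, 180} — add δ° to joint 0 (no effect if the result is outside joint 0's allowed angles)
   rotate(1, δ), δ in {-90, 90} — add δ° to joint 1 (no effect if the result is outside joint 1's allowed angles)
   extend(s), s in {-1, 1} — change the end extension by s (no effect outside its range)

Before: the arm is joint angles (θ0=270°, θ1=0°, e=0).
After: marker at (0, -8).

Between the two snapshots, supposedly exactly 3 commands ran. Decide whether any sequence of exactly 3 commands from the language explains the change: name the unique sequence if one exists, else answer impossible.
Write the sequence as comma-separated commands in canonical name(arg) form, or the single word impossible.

extend(1), extend(1), extend(1)

begin: joint angles (θ0=270°, θ1=0°, e=0)
t=1 extend(1) ⇒ joint angles (θ0=270°, θ1=0°, e=1)
t=2 extend(1) ⇒ joint angles (θ0=270°, θ1=0°, e=2)
t=3 extend(1) ⇒ joint angles (θ0=270°, θ1=0°, e=3)
no rival 3-sequence matches.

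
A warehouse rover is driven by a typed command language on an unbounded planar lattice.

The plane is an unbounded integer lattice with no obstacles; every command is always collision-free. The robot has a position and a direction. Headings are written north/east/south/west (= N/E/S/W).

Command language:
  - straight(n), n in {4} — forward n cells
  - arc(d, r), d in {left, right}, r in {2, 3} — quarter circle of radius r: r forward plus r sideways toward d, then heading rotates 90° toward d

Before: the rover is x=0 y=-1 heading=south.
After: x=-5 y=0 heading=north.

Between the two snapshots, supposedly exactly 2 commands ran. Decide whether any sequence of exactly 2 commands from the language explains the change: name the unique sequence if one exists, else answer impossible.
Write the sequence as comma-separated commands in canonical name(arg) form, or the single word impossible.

key: position moved to (-5,0) AND the heading swung to N — translation plus rotation needed
t0: x=0 y=-1 heading=south
1. arc(right, 2) → x=-2 y=-3 heading=west
2. arc(right, 3) → x=-5 y=0 heading=north
all 25 alternatives checked — unique.

arc(right, 2), arc(right, 3)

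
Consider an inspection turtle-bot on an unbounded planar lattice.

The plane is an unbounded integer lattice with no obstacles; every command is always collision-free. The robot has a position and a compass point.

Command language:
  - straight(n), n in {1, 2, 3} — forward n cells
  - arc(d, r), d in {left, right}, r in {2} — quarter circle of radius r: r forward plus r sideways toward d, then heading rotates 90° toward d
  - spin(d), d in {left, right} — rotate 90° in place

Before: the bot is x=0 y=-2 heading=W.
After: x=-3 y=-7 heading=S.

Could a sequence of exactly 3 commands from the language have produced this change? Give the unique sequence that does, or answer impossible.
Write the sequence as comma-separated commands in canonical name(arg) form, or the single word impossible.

straight(1), arc(left, 2), straight(3)

key: order matters: swapping straight(1) and straight(3) lands elsewhere
start: x=0 y=-2 heading=W
t=1 straight(1) ⇒ x=-1 y=-2 heading=W
t=2 arc(left, 2) ⇒ x=-3 y=-4 heading=S
t=3 straight(3) ⇒ x=-3 y=-7 heading=S
no other 3-command option fits: unique.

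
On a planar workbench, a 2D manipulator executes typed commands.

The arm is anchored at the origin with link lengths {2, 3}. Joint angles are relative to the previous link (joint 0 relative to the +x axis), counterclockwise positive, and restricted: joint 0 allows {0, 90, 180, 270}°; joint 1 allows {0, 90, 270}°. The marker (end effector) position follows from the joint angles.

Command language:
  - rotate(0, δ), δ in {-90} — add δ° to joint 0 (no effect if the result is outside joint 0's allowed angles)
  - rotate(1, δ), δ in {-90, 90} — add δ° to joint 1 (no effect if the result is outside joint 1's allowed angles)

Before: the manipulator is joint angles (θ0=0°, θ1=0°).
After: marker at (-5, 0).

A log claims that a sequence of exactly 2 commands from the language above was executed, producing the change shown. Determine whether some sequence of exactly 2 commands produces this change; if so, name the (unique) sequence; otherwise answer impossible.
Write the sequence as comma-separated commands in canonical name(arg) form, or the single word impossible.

t0: joint angles (θ0=0°, θ1=0°)
1. rotate(0, -90) → joint angles (θ0=270°, θ1=0°)
2. rotate(0, -90) → joint angles (θ0=180°, θ1=0°)
uniquely the one of 9 2-step routes that fits.

rotate(0, -90), rotate(0, -90)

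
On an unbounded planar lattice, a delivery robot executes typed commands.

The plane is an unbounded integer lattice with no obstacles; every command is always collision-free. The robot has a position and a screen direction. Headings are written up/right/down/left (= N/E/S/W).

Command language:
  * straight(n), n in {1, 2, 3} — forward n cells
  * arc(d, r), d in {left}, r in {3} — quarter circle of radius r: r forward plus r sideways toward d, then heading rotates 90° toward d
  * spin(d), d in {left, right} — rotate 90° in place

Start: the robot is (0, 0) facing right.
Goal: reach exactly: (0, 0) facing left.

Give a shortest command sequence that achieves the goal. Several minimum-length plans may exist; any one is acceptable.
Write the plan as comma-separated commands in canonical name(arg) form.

spin(left), spin(left)

from: (0, 0) facing right
step 1 (spin(left)): (0, 0) facing up
step 2 (spin(left)): (0, 0) facing left
minimal: 2 command(s), checked below 2.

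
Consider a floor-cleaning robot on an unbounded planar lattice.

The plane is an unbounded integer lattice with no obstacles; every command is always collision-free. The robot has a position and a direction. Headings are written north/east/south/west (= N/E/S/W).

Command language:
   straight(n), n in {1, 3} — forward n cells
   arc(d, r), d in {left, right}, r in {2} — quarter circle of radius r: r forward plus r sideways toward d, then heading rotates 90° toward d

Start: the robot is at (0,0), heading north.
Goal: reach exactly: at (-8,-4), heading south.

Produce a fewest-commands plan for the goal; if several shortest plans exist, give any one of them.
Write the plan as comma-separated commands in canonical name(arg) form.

start: at (0,0), heading north
[1] after arc(left, 2): at (-2,2), heading west
[2] after arc(left, 2): at (-4,0), heading south
[3] after arc(right, 2): at (-6,-2), heading west
[4] after arc(left, 2): at (-8,-4), heading south
nothing shorter than 4 reaches the goal.

arc(left, 2), arc(left, 2), arc(right, 2), arc(left, 2)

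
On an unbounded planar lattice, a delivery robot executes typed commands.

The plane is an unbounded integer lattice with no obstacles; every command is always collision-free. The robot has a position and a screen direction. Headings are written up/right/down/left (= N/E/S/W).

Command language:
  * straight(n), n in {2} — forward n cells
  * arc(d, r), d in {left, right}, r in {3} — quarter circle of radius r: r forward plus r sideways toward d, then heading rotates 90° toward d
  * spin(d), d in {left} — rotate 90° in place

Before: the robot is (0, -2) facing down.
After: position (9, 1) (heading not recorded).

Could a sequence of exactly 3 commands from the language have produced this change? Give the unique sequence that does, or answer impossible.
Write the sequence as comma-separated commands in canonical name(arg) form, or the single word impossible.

arc(left, 3), arc(left, 3), arc(right, 3)

key: order matters: swapping arc(left, 3) and arc(right, 3) lands elsewhere
t0: (0, -2) facing down
1. arc(left, 3) → (3, -5) facing right
2. arc(left, 3) → (6, -2) facing up
3. arc(right, 3) → (9, 1) facing right
all 64 alternatives checked — unique.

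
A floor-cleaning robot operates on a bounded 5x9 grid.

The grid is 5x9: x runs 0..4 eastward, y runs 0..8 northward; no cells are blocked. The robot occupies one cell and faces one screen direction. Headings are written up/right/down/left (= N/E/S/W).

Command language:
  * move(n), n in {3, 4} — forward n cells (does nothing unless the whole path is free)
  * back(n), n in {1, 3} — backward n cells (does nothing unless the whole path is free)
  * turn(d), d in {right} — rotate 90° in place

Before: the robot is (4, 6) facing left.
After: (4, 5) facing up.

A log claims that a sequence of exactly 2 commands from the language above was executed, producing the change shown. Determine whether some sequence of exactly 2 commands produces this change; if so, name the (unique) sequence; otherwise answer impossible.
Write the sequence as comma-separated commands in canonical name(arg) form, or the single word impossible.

key: running back(1) before turn(right) would end elsewhere — order is forced
initial: (4, 6) facing left
t=1 turn(right) ⇒ (4, 6) facing up
t=2 back(1) ⇒ (4, 5) facing up
no other 2-command option fits: unique.

turn(right), back(1)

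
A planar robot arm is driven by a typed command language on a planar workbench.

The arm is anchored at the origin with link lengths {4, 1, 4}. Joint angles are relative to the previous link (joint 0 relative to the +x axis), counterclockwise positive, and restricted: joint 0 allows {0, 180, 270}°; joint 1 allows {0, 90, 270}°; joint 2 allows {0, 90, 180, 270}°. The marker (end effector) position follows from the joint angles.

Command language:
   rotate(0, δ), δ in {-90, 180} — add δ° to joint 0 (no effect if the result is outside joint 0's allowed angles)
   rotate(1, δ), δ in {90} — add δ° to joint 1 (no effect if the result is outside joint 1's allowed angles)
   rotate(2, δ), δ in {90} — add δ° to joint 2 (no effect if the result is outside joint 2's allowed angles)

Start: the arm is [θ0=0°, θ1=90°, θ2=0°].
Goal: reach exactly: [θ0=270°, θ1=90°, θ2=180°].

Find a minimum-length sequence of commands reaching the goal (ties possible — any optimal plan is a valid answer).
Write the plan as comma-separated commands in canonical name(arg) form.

rotate(0, -90), rotate(2, 90), rotate(2, 90)

begin: [θ0=0°, θ1=90°, θ2=0°]
1. rotate(0, -90) → [θ0=270°, θ1=90°, θ2=0°]
2. rotate(2, 90) → [θ0=270°, θ1=90°, θ2=90°]
3. rotate(2, 90) → [θ0=270°, θ1=90°, θ2=180°]
minimal: 3 command(s), checked below 3.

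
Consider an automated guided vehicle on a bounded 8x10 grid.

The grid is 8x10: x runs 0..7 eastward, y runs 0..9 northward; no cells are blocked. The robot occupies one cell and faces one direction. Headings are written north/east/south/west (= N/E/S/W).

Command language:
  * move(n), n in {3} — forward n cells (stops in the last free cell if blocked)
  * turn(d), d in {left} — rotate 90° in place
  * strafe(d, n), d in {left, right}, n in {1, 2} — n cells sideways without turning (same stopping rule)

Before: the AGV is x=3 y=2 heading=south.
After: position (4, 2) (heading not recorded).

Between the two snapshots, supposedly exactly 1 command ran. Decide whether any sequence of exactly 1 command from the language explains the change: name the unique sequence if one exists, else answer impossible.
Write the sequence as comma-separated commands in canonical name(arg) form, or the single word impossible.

strafe(left, 1)

initial: x=3 y=2 heading=south
[1] after strafe(left, 1): x=4 y=2 heading=south
uniquely the one of 6 1-step routes that fits.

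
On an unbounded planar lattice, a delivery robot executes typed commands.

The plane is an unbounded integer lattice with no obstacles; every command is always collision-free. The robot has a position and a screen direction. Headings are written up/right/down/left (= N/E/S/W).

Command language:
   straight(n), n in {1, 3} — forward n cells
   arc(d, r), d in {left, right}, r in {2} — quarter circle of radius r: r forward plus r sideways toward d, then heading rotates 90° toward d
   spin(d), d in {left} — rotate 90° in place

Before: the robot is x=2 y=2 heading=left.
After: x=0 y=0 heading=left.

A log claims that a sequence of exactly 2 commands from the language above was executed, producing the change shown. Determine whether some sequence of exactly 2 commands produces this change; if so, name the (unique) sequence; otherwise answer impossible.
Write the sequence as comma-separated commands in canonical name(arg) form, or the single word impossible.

spin(left), arc(right, 2)

key: still facing W at the end — net rotation zero over 2 steps
t0: x=2 y=2 heading=left
step 1 (spin(left)): x=2 y=2 heading=down
step 2 (arc(right, 2)): x=0 y=0 heading=left
all 25 alternatives checked — unique.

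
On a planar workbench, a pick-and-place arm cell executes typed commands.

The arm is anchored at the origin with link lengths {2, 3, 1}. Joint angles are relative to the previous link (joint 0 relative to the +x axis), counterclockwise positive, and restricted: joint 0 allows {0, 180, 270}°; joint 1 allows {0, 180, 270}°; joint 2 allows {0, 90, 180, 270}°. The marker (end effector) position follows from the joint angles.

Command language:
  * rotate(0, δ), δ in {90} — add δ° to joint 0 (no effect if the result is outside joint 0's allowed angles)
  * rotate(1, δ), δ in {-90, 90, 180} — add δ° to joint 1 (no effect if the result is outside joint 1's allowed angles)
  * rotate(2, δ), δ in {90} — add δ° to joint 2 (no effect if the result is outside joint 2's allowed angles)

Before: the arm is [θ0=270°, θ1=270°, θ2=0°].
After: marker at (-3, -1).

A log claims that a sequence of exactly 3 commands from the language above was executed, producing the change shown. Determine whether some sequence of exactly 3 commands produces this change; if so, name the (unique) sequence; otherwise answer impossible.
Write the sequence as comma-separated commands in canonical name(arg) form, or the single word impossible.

rotate(2, 90), rotate(2, 90), rotate(2, 90)

from: [θ0=270°, θ1=270°, θ2=0°]
step 1 (rotate(2, 90)): [θ0=270°, θ1=270°, θ2=90°]
step 2 (rotate(2, 90)): [θ0=270°, θ1=270°, θ2=180°]
step 3 (rotate(2, 90)): [θ0=270°, θ1=270°, θ2=270°]
uniquely the one of 125 3-step routes that fits.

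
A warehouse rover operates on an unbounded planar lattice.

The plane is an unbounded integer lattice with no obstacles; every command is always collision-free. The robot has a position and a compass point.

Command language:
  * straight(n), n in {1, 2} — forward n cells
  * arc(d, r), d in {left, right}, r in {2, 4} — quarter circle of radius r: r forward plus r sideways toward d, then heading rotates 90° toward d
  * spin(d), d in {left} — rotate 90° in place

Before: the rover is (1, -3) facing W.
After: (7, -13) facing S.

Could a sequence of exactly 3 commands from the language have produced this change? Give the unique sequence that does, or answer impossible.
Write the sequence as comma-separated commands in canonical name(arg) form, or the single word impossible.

key: position moved to (7,-13) AND the heading swung to S — translation plus rotation needed
from: (1, -3) facing W
t=1 arc(left, 2) ⇒ (-1, -5) facing S
t=2 arc(left, 4) ⇒ (3, -9) facing E
t=3 arc(right, 4) ⇒ (7, -13) facing S
no other 3-command option fits: unique.

arc(left, 2), arc(left, 4), arc(right, 4)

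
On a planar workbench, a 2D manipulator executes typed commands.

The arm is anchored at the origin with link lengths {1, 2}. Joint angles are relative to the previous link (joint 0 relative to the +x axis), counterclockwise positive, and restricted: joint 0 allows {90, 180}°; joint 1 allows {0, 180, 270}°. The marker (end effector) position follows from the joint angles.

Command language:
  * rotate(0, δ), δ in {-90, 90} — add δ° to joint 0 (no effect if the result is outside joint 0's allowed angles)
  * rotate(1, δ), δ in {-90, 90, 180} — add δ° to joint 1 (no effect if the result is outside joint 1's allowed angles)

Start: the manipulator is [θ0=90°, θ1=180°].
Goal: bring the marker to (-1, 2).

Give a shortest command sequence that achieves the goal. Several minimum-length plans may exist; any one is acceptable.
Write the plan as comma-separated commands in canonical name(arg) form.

initial: [θ0=90°, θ1=180°]
1. rotate(0, 90) → [θ0=180°, θ1=180°]
2. rotate(1, 90) → [θ0=180°, θ1=270°]
nothing shorter than 2 reaches the goal.

rotate(0, 90), rotate(1, 90)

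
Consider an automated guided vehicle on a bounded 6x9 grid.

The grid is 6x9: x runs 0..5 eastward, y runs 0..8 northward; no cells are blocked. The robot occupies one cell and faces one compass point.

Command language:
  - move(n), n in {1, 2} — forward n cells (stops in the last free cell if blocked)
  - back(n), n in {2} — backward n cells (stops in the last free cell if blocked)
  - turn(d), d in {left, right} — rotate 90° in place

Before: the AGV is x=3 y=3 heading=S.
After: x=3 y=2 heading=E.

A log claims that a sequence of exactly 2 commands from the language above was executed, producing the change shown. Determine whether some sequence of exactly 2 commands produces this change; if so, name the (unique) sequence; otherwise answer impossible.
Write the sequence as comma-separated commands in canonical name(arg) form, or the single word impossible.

move(1), turn(left)

key: running turn(left) before move(1) would end elsewhere — order is forced
begin: x=3 y=3 heading=S
1. move(1) → x=3 y=2 heading=S
2. turn(left) → x=3 y=2 heading=E
no other 2-command option fits: unique.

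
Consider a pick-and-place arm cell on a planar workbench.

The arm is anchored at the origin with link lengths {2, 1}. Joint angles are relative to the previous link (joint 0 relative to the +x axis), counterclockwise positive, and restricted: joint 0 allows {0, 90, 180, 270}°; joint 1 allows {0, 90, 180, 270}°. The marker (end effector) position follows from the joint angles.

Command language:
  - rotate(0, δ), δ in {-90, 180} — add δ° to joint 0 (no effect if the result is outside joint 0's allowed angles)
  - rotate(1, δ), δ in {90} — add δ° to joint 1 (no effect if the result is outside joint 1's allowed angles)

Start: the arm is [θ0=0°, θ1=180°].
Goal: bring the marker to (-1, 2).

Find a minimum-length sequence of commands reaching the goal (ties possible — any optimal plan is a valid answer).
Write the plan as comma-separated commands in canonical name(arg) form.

begin: [θ0=0°, θ1=180°]
1. rotate(1, 90) → [θ0=0°, θ1=270°]
2. rotate(1, 90) → [θ0=0°, θ1=0°]
3. rotate(1, 90) → [θ0=0°, θ1=90°]
4. rotate(0, 180) → [θ0=180°, θ1=90°]
5. rotate(0, -90) → [θ0=90°, θ1=90°]
shorter routes all fall short; 5 is best.

rotate(1, 90), rotate(1, 90), rotate(1, 90), rotate(0, 180), rotate(0, -90)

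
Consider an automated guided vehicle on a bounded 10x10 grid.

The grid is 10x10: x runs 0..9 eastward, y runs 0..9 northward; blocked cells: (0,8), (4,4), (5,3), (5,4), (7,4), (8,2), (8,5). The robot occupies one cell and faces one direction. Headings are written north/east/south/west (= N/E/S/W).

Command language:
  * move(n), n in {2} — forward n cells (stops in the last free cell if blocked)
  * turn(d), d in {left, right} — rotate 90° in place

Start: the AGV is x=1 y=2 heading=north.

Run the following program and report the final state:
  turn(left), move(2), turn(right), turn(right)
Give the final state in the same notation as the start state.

initial: x=1 y=2 heading=north
step 1 (turn(left)): x=1 y=2 heading=west
step 2 (move(2)): x=0 y=2 heading=west
step 3 (turn(right)): x=0 y=2 heading=north
step 4 (turn(right)): x=0 y=2 heading=east

x=0 y=2 heading=east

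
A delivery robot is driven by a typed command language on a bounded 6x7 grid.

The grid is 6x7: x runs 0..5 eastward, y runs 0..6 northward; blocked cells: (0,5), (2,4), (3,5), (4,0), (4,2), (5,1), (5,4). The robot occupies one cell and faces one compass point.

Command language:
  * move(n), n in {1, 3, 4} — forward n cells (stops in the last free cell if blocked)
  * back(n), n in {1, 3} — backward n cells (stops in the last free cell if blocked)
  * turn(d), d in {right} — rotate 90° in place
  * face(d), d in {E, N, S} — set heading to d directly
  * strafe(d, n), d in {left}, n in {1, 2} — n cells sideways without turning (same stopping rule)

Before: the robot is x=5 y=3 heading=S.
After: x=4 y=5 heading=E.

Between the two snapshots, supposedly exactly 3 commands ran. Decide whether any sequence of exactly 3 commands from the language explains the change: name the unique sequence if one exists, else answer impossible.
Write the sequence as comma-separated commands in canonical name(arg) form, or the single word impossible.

key: running strafe(left, 2) before face(E) would end elsewhere — order is forced
from: x=5 y=3 heading=S
1. face(E) → x=5 y=3 heading=E
2. back(1) → x=4 y=3 heading=E
3. strafe(left, 2) → x=4 y=5 heading=E
no other 3-command option fits: unique.

face(E), back(1), strafe(left, 2)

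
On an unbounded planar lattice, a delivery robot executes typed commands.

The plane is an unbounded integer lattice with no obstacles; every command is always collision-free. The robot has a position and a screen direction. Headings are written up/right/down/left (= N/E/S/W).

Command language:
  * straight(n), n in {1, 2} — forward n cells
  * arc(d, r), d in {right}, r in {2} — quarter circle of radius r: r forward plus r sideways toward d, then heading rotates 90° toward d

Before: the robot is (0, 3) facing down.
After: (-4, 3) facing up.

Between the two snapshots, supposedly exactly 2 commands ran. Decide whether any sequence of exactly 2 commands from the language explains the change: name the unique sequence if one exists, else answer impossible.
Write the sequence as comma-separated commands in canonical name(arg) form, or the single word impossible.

arc(right, 2), arc(right, 2)

key: cell and facing (now N) both changed — the 2 commands mix motion and turning
t0: (0, 3) facing down
step 1 (arc(right, 2)): (-2, 1) facing left
step 2 (arc(right, 2)): (-4, 3) facing up
all 9 alternatives checked — unique.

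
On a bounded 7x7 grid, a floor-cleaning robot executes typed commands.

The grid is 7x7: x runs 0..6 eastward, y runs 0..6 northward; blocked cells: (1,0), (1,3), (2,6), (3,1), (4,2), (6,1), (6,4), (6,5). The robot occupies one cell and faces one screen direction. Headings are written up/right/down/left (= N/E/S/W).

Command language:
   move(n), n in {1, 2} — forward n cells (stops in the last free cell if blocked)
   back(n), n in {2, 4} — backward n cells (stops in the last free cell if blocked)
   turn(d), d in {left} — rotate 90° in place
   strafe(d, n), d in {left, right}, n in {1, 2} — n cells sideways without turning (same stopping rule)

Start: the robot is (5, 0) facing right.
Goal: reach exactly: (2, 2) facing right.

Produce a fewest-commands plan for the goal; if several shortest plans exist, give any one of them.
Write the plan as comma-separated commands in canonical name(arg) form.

begin: (5, 0) facing right
[1] after back(4): (2, 0) facing right
[2] after strafe(left, 2): (2, 2) facing right
no 1-step plan works, so 2 is optimal.

back(4), strafe(left, 2)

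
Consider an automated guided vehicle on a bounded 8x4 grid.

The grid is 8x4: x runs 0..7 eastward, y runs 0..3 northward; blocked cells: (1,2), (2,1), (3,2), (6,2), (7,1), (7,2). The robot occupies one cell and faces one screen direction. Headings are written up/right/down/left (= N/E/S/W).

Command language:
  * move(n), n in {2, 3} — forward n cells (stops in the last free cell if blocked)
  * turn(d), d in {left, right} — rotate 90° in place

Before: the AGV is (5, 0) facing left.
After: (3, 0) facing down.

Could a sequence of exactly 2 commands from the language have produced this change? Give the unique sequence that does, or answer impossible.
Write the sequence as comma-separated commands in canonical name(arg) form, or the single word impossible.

move(2), turn(left)

key: order matters: swapping move(2) and turn(left) lands elsewhere
t0: (5, 0) facing left
t=1 move(2) ⇒ (3, 0) facing left
t=2 turn(left) ⇒ (3, 0) facing down
all 16 alternatives checked — unique.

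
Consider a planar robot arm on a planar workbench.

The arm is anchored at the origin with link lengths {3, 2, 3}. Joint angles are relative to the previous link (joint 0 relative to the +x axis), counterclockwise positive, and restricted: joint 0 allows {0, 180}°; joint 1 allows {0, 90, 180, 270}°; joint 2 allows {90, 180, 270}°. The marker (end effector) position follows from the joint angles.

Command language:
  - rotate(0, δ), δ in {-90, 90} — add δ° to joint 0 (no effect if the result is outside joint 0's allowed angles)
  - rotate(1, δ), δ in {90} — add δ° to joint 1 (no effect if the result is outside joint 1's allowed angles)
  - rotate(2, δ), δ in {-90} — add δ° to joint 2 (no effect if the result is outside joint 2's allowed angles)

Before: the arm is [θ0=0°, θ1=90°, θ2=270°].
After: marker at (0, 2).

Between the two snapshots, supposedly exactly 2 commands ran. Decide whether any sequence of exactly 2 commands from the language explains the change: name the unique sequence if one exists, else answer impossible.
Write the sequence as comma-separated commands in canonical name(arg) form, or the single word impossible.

rotate(2, -90), rotate(2, -90)

from: [θ0=0°, θ1=90°, θ2=270°]
t=1 rotate(2, -90) ⇒ [θ0=0°, θ1=90°, θ2=180°]
t=2 rotate(2, -90) ⇒ [θ0=0°, θ1=90°, θ2=90°]
no other 2-command option fits: unique.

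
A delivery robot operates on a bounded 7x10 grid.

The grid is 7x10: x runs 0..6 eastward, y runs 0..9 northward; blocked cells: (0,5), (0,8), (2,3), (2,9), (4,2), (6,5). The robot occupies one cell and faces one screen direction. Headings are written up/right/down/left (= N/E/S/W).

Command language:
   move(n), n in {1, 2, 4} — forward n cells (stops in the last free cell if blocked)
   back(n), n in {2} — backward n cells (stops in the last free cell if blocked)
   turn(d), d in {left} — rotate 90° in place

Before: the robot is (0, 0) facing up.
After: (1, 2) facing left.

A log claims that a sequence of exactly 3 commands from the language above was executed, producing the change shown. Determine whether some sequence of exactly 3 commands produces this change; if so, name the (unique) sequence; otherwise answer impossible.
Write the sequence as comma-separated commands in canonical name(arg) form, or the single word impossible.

all 125 sequences checked — none match.

impossible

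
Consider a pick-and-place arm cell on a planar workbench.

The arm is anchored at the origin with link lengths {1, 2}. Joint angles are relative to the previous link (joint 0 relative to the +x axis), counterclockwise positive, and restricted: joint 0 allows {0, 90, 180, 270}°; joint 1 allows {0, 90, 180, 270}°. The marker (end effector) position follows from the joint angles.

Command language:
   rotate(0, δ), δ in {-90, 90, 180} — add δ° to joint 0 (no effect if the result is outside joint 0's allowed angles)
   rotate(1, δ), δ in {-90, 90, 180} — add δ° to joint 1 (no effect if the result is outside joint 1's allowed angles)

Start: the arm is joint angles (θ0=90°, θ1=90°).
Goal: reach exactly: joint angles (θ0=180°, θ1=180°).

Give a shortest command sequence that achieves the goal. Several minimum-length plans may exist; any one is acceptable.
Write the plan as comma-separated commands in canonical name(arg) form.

begin: joint angles (θ0=90°, θ1=90°)
t=1 rotate(1, 90) ⇒ joint angles (θ0=90°, θ1=180°)
t=2 rotate(0, 90) ⇒ joint angles (θ0=180°, θ1=180°)
no 1-step plan works, so 2 is optimal.

rotate(1, 90), rotate(0, 90)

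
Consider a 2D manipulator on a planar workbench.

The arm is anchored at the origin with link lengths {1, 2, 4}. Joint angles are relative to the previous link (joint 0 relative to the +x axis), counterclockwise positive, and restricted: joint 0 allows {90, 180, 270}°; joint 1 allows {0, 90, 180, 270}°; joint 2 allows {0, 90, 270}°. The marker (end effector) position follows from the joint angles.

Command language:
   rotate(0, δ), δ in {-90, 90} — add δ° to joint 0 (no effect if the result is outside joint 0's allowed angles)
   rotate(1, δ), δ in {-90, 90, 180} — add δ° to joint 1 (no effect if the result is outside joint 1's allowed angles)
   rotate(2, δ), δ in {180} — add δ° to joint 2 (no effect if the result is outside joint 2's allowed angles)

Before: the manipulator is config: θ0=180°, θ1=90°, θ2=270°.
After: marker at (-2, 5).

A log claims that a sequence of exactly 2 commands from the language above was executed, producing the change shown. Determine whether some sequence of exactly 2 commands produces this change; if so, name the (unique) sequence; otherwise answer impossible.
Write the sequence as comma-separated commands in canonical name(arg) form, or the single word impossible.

start: config: θ0=180°, θ1=90°, θ2=270°
1. rotate(0, -90) → config: θ0=90°, θ1=90°, θ2=270°
2. rotate(0, -90) → config: θ0=90°, θ1=90°, θ2=270°
all 36 alternatives checked — unique.

rotate(0, -90), rotate(0, -90)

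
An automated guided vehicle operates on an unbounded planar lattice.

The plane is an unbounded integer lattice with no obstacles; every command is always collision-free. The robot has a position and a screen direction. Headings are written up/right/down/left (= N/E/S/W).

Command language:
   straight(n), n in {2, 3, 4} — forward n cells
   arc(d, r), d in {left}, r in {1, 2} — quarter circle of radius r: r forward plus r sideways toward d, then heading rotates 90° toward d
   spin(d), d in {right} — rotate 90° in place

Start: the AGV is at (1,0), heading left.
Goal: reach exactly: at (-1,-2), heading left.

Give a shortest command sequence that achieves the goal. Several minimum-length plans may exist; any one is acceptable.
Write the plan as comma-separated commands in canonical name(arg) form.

t0: at (1,0), heading left
1. arc(left, 2) → at (-1,-2), heading down
2. spin(right) → at (-1,-2), heading left
shorter routes all fall short; 2 is best.

arc(left, 2), spin(right)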